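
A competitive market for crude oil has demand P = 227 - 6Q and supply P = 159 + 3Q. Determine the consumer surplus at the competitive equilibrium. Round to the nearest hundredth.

171.26

Setting demand equal to supply, 68 = 9Q, so Q* = 7.5556 and P* = 181.6667.
CS is the area between the demand curve and P* from 0 to Q*: (1/2)(7.5556)(45.3333) = 171.2593.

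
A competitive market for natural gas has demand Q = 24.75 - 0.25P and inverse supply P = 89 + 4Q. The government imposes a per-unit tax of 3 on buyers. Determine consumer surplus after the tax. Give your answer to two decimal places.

1.53

Rewriting demand in inverse form: P = 99 - 4Q.
Pre-tax equilibrium: 99 - 4Q = 89 + 4Q gives Q* = 1.25, P* = 94.
A tax on buyers shifts demand down by 3: (99 - 3) - 4Q = 89 + 4Q, so Q_t = 0.875. Buyers pay P_b = 95.5; sellers receive P_s = P_b - 3 = 92.5.
Consumer surplus is the triangle under demand above P_b: (1/2)(0.875)(99 - 95.5) = 1.5312.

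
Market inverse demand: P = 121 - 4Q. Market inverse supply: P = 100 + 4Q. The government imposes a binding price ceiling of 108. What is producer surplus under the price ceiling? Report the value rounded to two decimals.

Without the control, 121 - 4Q = 100 + 4Q so Q* = 2.625 and P* = 110.5.
At P = 108, sellers supply (108 - 100)/4 = 2 while buyers want more, so the quantity traded is 2 at price 108.
PS is the triangle above supply below 108: (1/2)(2)(108 - 100) = 8.

8.00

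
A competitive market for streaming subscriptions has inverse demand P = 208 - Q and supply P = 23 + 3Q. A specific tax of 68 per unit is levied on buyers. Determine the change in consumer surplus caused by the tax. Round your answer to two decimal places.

Without the tax, 208 - Q = 23 + 3Q so Q* = 46.25 and P* = 161.75.
A tax on buyers shifts demand down by 68: (208 - 68) - Q = 23 + 3Q, so Q_t = 29.25. Buyers pay P_b = 178.75; sellers receive P_s = P_b - 68 = 110.75.
CS falls from (1/2)(46.25)(46.25) = 1069.5312 to (1/2)(29.25)(29.25) = 427.7812, a change of -641.75.

-641.75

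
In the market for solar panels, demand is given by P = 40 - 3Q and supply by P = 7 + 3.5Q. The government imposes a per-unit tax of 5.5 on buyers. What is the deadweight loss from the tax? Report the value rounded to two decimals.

Without the tax, 40 - 3Q = 7 + 3.5Q so Q* = 5.0769 and P* = 24.7692.
With the tax, buyers' net willingness to pay falls by 5.5: (40 - 5.5) - 3Q = 7 + 3.5Q, so Q_t = 4.2308. Buyers pay P_b = 27.3077; sellers receive P_s = P_b - 5.5 = 21.8077.
Deadweight loss is the triangle between the curves from Q_t to Q*: (1/2)(5.0769 - 4.2308)(5.5) = 2.3269.

2.33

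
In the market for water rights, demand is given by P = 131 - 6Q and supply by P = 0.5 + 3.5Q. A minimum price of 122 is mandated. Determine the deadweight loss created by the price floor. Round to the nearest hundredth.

711.27

Without the control, 131 - 6Q = 0.5 + 3.5Q so Q* = 13.7368 and P* = 48.5789.
At the floor price 122, quantity demanded is (131 - 122)/6 = 1.5; demand is the short side, so Q = 1.5 trades at P = 122.
The lost-trades triangle has base Q* - 1.5 = 12.2368 and height equal to the gap between the curves at Q = 1.5, which is 122 - 5.75 = 116.25. DWL = (1/2)(12.2368)(116.25) = 711.2664.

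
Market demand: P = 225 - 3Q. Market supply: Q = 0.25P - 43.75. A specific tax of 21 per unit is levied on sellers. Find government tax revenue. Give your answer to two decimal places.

87.00

Rewriting supply in inverse form: P = 175 + 4Q.
Pre-tax equilibrium: 225 - 3Q = 175 + 4Q gives Q* = 7.1429, P* = 203.5714.
With the tax, sellers need 21 more per unit: 225 - 3Q = 175 + 4Q + 21, so Q_t = 4.1429. Buyers pay P_b = 212.5714; sellers receive P_s = P_b - 21 = 191.5714.
Revenue is the tax times quantity traded: 21 x 4.1429 = 87.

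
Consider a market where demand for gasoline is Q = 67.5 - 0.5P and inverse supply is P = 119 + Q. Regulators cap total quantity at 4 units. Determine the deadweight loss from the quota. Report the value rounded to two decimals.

2.67

Rewriting demand in inverse form: P = 135 - 2Q.
Unrestricted equilibrium: Q* = (135 - 119)/(2 + 1) = 5.3333.
At Q = 4 the demand price is 135 - 2(4) = 127 and the supply price is 119 + (4) = 123.
Deadweight loss is the triangle between the curves from 4 to 5.3333: (1/2)(127 - 123)(5.3333 - 4) = 2.6667.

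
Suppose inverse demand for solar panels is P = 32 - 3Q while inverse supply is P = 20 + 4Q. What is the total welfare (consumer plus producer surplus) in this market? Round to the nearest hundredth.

Set 32 - 3Q = 20 + 4Q, which gives 12 = 7Q, so Q* = 1.7143 and P* = 32 - 3(1.7143) = 26.8571.
Total surplus is the full triangle between the curves from 0 to Q*: (1/2)(1.7143)(32 - 20) = 10.2857.

10.29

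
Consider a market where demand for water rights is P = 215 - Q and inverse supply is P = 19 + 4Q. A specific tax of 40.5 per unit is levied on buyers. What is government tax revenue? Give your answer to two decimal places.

Without the tax, 215 - Q = 19 + 4Q so Q* = 39.2 and P* = 175.8.
A tax on buyers shifts demand down by 40.5: (215 - 40.5) - Q = 19 + 4Q, so Q_t = 31.1. Buyers pay P_b = 183.9; sellers receive P_s = P_b - 40.5 = 143.4.
Tax revenue = t x Q_t = 40.5 x 31.1 = 1259.55.

1259.55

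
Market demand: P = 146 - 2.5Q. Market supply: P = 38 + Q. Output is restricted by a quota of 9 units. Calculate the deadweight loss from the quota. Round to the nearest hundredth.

Unrestricted equilibrium: Q* = (146 - 38)/(2.5 + 1) = 30.8571.
At Q = 9 the demand price is 146 - 2.5(9) = 123.5 and the supply price is 38 + (9) = 47.
DWL = (1/2)(gap between curves at 9) x (Q* - 9) = (1/2)(76.5)(21.8571) = 836.0357.

836.04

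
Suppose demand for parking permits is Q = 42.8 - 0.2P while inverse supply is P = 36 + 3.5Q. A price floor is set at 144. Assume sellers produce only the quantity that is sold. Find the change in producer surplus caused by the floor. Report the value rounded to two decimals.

Rewriting demand in inverse form: P = 214 - 5Q.
Free-market equilibrium: 214 - 5Q = 36 + 3.5Q gives Q* = 20.9412, P* = 109.2941.
At P = 144, buyers demand (214 - 144)/5 = 14 while sellers would supply more, so the quantity traded is 14 at price 144.
PS goes from (1/2)(20.9412)(73.2941) = 767.4325 to 1169 (computed as (144 - 36)(14) - (1/2)(3.5)(14)^2), a change of 401.5675.

401.57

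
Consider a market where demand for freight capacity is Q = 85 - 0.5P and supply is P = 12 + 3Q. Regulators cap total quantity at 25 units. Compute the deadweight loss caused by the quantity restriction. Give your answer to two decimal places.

Rewriting demand in inverse form: P = 170 - 2Q.
Without the quota, 170 - 2Q = 12 + 3Q gives Q* = 31.6.
At Q = 25 the demand price is 170 - 2(25) = 120 and the supply price is 12 + 3(25) = 87.
Deadweight loss is the triangle between the curves from 25 to 31.6: (1/2)(120 - 87)(31.6 - 25) = 108.9.

108.90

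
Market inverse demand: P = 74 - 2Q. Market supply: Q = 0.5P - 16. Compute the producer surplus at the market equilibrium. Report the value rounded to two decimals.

Rewriting supply in inverse form: P = 32 + 2Q.
Set 74 - 2Q = 32 + 2Q, which gives 42 = 4Q, so Q* = 10.5 and P* = 74 - 2(10.5) = 53.
PS is the area between P* and the supply curve from 0 to Q*: (1/2)(10.5)(21) = 110.25.

110.25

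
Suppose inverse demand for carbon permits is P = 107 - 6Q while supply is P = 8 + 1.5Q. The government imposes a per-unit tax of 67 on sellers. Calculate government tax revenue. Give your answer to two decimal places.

285.87

Without the tax, 107 - 6Q = 8 + 1.5Q so Q* = 13.2 and P* = 27.8.
With the tax, sellers need 67 more per unit: 107 - 6Q = 8 + 1.5Q + 67, so Q_t = 4.2667. Buyers pay P_b = 81.4; sellers receive P_s = P_b - 67 = 14.4.
Tax revenue = t x Q_t = 67 x 4.2667 = 285.8667.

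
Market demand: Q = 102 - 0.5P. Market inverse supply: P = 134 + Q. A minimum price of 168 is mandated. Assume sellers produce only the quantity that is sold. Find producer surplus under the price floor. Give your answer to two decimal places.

Rewriting demand in inverse form: P = 204 - 2Q.
Without the control, 204 - 2Q = 134 + Q so Q* = 23.3333 and P* = 157.3333.
At P = 168, buyers demand (204 - 168)/2 = 18 while sellers would supply more, so the quantity traded is 18 at price 168.
The supply price at Q = 18 is 152. PS is the trapezoid between 168 and supply over [0, 18]: (1/2)[(168 - 134) + (168 - 152)](18) = 450.

450.00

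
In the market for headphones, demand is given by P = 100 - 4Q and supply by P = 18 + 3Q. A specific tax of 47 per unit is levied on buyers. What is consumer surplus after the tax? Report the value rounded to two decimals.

Without the tax, 100 - 4Q = 18 + 3Q so Q* = 11.7143 and P* = 53.1429.
With the tax, buyers' net willingness to pay falls by 47: (100 - 47) - 4Q = 18 + 3Q, so Q_t = 5. Buyers pay P_b = 80; sellers receive P_s = P_b - 47 = 33.
Consumer surplus is the triangle under demand above P_b: (1/2)(5)(100 - 80) = 50.

50.00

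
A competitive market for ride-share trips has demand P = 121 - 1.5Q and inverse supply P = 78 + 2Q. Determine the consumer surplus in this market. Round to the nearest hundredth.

Setting demand equal to supply, 43 = 3.5Q, so Q* = 12.2857 and P* = 102.5714.
Consumer surplus is the triangle under demand above P*: (1/2)(12.2857)(121 - 102.5714) = (1/2)(12.2857)(18.4286) = 113.2041.

113.20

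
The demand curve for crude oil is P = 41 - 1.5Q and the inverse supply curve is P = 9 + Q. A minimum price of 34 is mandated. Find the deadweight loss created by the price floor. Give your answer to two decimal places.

Free-market equilibrium: 41 - 1.5Q = 9 + Q gives Q* = 12.8, P* = 21.8.
At the floor price 34, quantity demanded is (41 - 34)/1.5 = 4.6667; demand is the short side, so Q = 4.6667 trades at P = 34.
The lost-trades triangle has base Q* - 4.6667 = 8.1333 and height equal to the gap between the curves at Q = 4.6667, which is 34 - 13.6667 = 20.3333. DWL = (1/2)(8.1333)(20.3333) = 82.6889.

82.69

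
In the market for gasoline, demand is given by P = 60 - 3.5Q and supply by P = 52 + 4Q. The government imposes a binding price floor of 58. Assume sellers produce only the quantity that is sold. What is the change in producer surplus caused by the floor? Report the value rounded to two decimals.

0.50

Without the control, 60 - 3.5Q = 52 + 4Q so Q* = 1.0667 and P* = 56.2667.
At P = 58, buyers demand (60 - 58)/3.5 = 0.5714 while sellers would supply more, so the quantity traded is 0.5714 at price 58.
PS goes from (1/2)(1.0667)(4.2667) = 2.2756 to 2.7755 (computed as (58 - 52)(0.5714) - (1/2)(4)(0.5714)^2), a change of 0.5.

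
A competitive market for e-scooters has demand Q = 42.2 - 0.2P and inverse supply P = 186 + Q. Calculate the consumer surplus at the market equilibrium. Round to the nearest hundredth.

Rewriting demand in inverse form: P = 211 - 5Q.
Set 211 - 5Q = 186 + Q, which gives 25 = 6Q, so Q* = 4.1667 and P* = 211 - 5(4.1667) = 190.1667.
The demand choke price is 211, so CS = (1/2)(Q*)(211 - P*) = (1/2)(4.1667)(20.8333) = 43.4028.

43.40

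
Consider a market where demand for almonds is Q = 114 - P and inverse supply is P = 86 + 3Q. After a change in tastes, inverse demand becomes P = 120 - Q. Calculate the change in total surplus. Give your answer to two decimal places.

46.50

Rewriting demand in inverse form: P = 114 - Q.
Initial equilibrium: Q_0 = 7, P_0 = 107; CS_0 = (1/2)(7)(7) = 24.5, PS_0 = (1/2)(7)(21) = 73.5.
New equilibrium: 120 - Q = 86 + 3Q gives Q_1 = 8.5, P_1 = 111.5; CS_1 = 36.125, PS_1 = 108.375.
Change in total surplus = (36.125 + 108.375) - (24.5 + 73.5) = 46.5.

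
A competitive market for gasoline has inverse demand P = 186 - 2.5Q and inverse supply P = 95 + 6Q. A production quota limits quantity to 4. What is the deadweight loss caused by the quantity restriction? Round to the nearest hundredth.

Without the quota, 186 - 2.5Q = 95 + 6Q gives Q* = 10.7059.
At Q = 4 the demand price is 186 - 2.5(4) = 176 and the supply price is 95 + 6(4) = 119.
Deadweight loss is the triangle between the curves from 4 to 10.7059: (1/2)(176 - 119)(10.7059 - 4) = 191.1176.

191.12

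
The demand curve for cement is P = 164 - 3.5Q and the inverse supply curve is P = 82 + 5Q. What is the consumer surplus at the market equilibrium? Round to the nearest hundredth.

Set 164 - 3.5Q = 82 + 5Q, which gives 82 = 8.5Q, so Q* = 9.6471 and P* = 164 - 3.5(9.6471) = 130.2353.
Consumer surplus is the triangle under demand above P*: (1/2)(9.6471)(164 - 130.2353) = (1/2)(9.6471)(33.7647) = 162.8651.

162.87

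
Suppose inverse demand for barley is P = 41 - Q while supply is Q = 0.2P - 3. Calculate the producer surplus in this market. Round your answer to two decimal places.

46.94

Rewriting supply in inverse form: P = 15 + 5Q.
Set 41 - Q = 15 + 5Q, which gives 26 = 6Q, so Q* = 4.3333 and P* = 41 - (4.3333) = 36.6667.
PS is the area between P* and the supply curve from 0 to Q*: (1/2)(4.3333)(21.6667) = 46.9444.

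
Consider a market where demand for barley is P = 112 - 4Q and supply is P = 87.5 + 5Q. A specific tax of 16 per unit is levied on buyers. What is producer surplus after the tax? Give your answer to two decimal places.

2.23

Pre-tax equilibrium: 112 - 4Q = 87.5 + 5Q gives Q* = 2.7222, P* = 101.1111.
With the tax, buyers' net willingness to pay falls by 16: (112 - 16) - 4Q = 87.5 + 5Q, so Q_t = 0.9444. Buyers pay P_b = 108.2222; sellers receive P_s = P_b - 16 = 92.2222.
PS = (1/2)(Q_t)(P_s - 87.5) = (1/2)(0.9444)(4.7222) = 2.2299.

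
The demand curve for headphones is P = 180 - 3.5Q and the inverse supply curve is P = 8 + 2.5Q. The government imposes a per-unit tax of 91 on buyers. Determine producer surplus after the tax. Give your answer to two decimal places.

Pre-tax equilibrium: 180 - 3.5Q = 8 + 2.5Q gives Q* = 28.6667, P* = 79.6667.
A tax on buyers shifts demand down by 91: (180 - 91) - 3.5Q = 8 + 2.5Q, so Q_t = 13.5. Buyers pay P_b = 132.75; sellers receive P_s = P_b - 91 = 41.75.
PS = (1/2)(Q_t)(P_s - 8) = (1/2)(13.5)(33.75) = 227.8125.

227.81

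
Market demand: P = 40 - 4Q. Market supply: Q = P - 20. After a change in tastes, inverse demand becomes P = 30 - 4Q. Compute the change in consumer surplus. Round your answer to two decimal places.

-24.00

Rewriting supply in inverse form: P = 20 + Q.
Initial equilibrium: Q_0 = 4, P_0 = 24; CS_0 = (1/2)(4)(16) = 32, PS_0 = (1/2)(4)(4) = 8.
New equilibrium: 30 - 4Q = 20 + Q gives Q_1 = 2, P_1 = 22; CS_1 = 8, PS_1 = 2.
Change in consumer surplus = 8 - 32 = -24.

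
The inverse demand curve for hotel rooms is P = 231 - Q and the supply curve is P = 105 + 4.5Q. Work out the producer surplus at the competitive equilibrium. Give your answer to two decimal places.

Equilibrium: 231 - Q = 105 + 4.5Q, so Q* = 22.9091 and P* = 208.0909.
Producer surplus is the triangle above supply below P*: (1/2)(22.9091)(208.0909 - 105) = (1/2)(22.9091)(103.0909) = 1180.8595.

1180.86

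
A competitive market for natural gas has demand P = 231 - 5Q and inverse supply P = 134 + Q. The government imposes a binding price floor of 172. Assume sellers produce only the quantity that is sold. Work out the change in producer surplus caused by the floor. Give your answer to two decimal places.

248.10

Free-market equilibrium: 231 - 5Q = 134 + Q gives Q* = 16.1667, P* = 150.1667.
At the floor price 172, quantity demanded is (231 - 172)/5 = 11.8; demand is the short side, so Q = 11.8 trades at P = 172.
PS goes from (1/2)(16.1667)(16.1667) = 130.6806 to 378.78 (computed as (172 - 134)(11.8) - (1/2)(1)(11.8)^2), a change of 248.0994.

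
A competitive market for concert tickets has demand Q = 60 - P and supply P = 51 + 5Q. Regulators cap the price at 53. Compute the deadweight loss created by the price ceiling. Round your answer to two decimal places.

3.63

Rewriting demand in inverse form: P = 60 - Q.
Without the control, 60 - Q = 51 + 5Q so Q* = 1.5 and P* = 58.5.
At P = 53, sellers supply (53 - 51)/5 = 0.4 while buyers want more, so the quantity traded is 0.4 at price 53.
The lost-trades triangle has base Q* - 0.4 = 1.1 and height equal to the gap between the curves at Q = 0.4, which is 59.6 - 53 = 6.6. DWL = (1/2)(1.1)(6.6) = 3.63.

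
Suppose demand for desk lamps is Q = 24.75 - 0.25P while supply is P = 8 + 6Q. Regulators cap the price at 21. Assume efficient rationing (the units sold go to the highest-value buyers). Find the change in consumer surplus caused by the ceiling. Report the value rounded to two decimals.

-6.01

Rewriting demand in inverse form: P = 99 - 4Q.
Free-market equilibrium: 99 - 4Q = 8 + 6Q gives Q* = 9.1, P* = 62.6.
At P = 21, sellers supply (21 - 8)/6 = 2.1667 while buyers want more, so the quantity traded is 2.1667 at price 21.
CS goes from (1/2)(9.1)(36.4) = 165.62 to 159.6111 (computed as (99 - 21)(2.1667) - (1/2)(4)(2.1667)^2), a change of -6.0089.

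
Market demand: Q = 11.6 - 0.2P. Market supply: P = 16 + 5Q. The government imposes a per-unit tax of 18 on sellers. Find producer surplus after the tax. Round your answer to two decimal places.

Rewriting demand in inverse form: P = 58 - 5Q.
Without the tax, 58 - 5Q = 16 + 5Q so Q* = 4.2 and P* = 37.
A tax on sellers shifts supply up by 18: 58 - 5Q = 16 + 5Q + 18, so Q_t = 2.4. Buyers pay P_b = 46; sellers receive P_s = P_b - 18 = 28.
Producer surplus is the triangle above supply below P_s: (1/2)(2.4)(28 - 16) = 14.4.

14.40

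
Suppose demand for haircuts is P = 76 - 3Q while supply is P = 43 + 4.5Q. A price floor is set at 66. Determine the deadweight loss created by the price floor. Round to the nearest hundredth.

Free-market equilibrium: 76 - 3Q = 43 + 4.5Q gives Q* = 4.4, P* = 62.8.
At the floor price 66, quantity demanded is (76 - 66)/3 = 3.3333; demand is the short side, so Q = 3.3333 trades at P = 66.
At Q = 3.3333 the demand price is 66 and the supply price is 58. Deadweight loss is the triangle between the curves from 3.3333 to 4.4: (1/2)(66 - 58)(4.4 - 3.3333) = 4.2667.

4.27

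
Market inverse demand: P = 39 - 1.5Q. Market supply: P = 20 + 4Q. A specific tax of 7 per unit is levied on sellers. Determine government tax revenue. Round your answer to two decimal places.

Without the tax, 39 - 1.5Q = 20 + 4Q so Q* = 3.4545 and P* = 33.8182.
With the tax, sellers need 7 more per unit: 39 - 1.5Q = 20 + 4Q + 7, so Q_t = 2.1818. Buyers pay P_b = 35.7273; sellers receive P_s = P_b - 7 = 28.7273.
Revenue is the tax times quantity traded: 7 x 2.1818 = 15.2727.

15.27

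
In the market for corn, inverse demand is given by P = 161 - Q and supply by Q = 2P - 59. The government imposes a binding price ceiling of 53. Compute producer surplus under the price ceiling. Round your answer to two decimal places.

552.25

Rewriting supply in inverse form: P = 29.5 + 0.5Q.
Without the control, 161 - Q = 29.5 + 0.5Q so Q* = 87.6667 and P* = 73.3333.
At the ceiling price 53, quantity supplied is (53 - 29.5)/0.5 = 47; supply is the short side, so Q = 47 trades at P = 53.
PS is the triangle above supply below 53: (1/2)(47)(53 - 29.5) = 552.25.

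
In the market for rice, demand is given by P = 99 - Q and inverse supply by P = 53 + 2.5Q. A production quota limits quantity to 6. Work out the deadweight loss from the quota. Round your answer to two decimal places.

Without the quota, 99 - Q = 53 + 2.5Q gives Q* = 13.1429.
At Q = 6 the demand price is 99 - (6) = 93 and the supply price is 53 + 2.5(6) = 68.
DWL = (1/2)(gap between curves at 6) x (Q* - 6) = (1/2)(25)(7.1429) = 89.2857.

89.29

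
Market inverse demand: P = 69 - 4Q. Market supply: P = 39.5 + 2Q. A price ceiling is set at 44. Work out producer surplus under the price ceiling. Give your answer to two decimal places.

Free-market equilibrium: 69 - 4Q = 39.5 + 2Q gives Q* = 4.9167, P* = 49.3333.
At P = 44, sellers supply (44 - 39.5)/2 = 2.25 while buyers want more, so the quantity traded is 2.25 at price 44.
PS is the triangle above supply below 44: (1/2)(2.25)(44 - 39.5) = 5.0625.

5.06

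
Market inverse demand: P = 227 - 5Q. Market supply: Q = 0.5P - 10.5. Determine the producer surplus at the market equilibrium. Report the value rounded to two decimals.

866.04

Rewriting supply in inverse form: P = 21 + 2Q.
Set 227 - 5Q = 21 + 2Q, which gives 206 = 7Q, so Q* = 29.4286 and P* = 227 - 5(29.4286) = 79.8571.
The supply curve's price intercept is 21, so PS = (1/2)(Q*)(P* - 21) = (1/2)(29.4286)(58.8571) = 866.0408.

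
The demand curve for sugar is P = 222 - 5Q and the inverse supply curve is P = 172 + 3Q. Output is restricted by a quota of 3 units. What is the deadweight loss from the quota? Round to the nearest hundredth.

42.25

Without the quota, 222 - 5Q = 172 + 3Q gives Q* = 6.25.
At Q = 3 the demand price is 222 - 5(3) = 207 and the supply price is 172 + 3(3) = 181.
Deadweight loss is the triangle between the curves from 3 to 6.25: (1/2)(207 - 181)(6.25 - 3) = 42.25.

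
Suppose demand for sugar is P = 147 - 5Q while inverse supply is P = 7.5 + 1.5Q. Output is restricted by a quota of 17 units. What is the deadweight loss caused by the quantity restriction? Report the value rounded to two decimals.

Unrestricted equilibrium: Q* = (147 - 7.5)/(5 + 1.5) = 21.4615.
At Q = 17 the demand price is 147 - 5(17) = 62 and the supply price is 7.5 + 1.5(17) = 33.
Deadweight loss is the triangle between the curves from 17 to 21.4615: (1/2)(62 - 33)(21.4615 - 17) = 64.6923.

64.69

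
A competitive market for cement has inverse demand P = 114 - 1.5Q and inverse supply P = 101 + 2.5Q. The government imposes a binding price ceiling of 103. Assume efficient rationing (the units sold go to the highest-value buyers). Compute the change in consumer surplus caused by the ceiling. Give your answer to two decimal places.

Free-market equilibrium: 114 - 1.5Q = 101 + 2.5Q gives Q* = 3.25, P* = 109.125.
At P = 103, sellers supply (103 - 101)/2.5 = 0.8 while buyers want more, so the quantity traded is 0.8 at price 103.
CS goes from (1/2)(3.25)(4.875) = 7.9219 to 8.32 (computed as (114 - 103)(0.8) - (1/2)(1.5)(0.8)^2), a change of 0.3981.

0.40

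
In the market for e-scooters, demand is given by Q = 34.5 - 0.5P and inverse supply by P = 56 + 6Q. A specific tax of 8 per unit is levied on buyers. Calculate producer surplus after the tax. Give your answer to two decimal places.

1.17

Rewriting demand in inverse form: P = 69 - 2Q.
Pre-tax equilibrium: 69 - 2Q = 56 + 6Q gives Q* = 1.625, P* = 65.75.
A tax on buyers shifts demand down by 8: (69 - 8) - 2Q = 56 + 6Q, so Q_t = 0.625. Buyers pay P_b = 67.75; sellers receive P_s = P_b - 8 = 59.75.
PS = (1/2)(Q_t)(P_s - 56) = (1/2)(0.625)(3.75) = 1.1719.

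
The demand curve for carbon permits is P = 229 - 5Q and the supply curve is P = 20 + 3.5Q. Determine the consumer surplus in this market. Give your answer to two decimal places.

1511.45

Equilibrium: 229 - 5Q = 20 + 3.5Q, so Q* = 24.5882 and P* = 106.0588.
Consumer surplus is the triangle under demand above P*: (1/2)(24.5882)(229 - 106.0588) = (1/2)(24.5882)(122.9412) = 1511.4533.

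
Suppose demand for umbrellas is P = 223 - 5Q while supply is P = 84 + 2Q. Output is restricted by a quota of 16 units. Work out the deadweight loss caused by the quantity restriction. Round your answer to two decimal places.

52.07

Unrestricted equilibrium: Q* = (223 - 84)/(5 + 2) = 19.8571.
At Q = 16 the demand price is 223 - 5(16) = 143 and the supply price is 84 + 2(16) = 116.
DWL = (1/2)(gap between curves at 16) x (Q* - 16) = (1/2)(27)(3.8571) = 52.0714.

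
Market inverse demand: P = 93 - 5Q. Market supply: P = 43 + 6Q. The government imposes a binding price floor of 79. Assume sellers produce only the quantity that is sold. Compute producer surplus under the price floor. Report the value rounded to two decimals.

77.28

Without the control, 93 - 5Q = 43 + 6Q so Q* = 4.5455 and P* = 70.2727.
At the floor price 79, quantity demanded is (93 - 79)/5 = 2.8; demand is the short side, so Q = 2.8 trades at P = 79.
The supply price at Q = 2.8 is 59.8. PS is the trapezoid between 79 and supply over [0, 2.8]: (1/2)[(79 - 43) + (79 - 59.8)](2.8) = 77.28.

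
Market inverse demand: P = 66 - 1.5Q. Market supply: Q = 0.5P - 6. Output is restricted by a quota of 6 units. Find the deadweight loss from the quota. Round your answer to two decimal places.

155.57

Rewriting supply in inverse form: P = 12 + 2Q.
Unrestricted equilibrium: Q* = (66 - 12)/(1.5 + 2) = 15.4286.
At Q = 6 the demand price is 66 - 1.5(6) = 57 and the supply price is 12 + 2(6) = 24.
Deadweight loss is the triangle between the curves from 6 to 15.4286: (1/2)(57 - 24)(15.4286 - 6) = 155.5714.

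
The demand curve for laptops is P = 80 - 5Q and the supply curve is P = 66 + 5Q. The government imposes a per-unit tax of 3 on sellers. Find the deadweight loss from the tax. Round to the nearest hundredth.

Without the tax, 80 - 5Q = 66 + 5Q so Q* = 1.4 and P* = 73.
With the tax, sellers need 3 more per unit: 80 - 5Q = 66 + 5Q + 3, so Q_t = 1.1. Buyers pay P_b = 74.5; sellers receive P_s = P_b - 3 = 71.5.
Deadweight loss is the triangle between the curves from Q_t to Q*: (1/2)(1.4 - 1.1)(3) = 0.45.

0.45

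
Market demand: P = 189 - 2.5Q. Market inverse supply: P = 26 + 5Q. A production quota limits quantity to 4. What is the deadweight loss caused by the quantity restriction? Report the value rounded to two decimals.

1179.27

Without the quota, 189 - 2.5Q = 26 + 5Q gives Q* = 21.7333.
At Q = 4 the demand price is 189 - 2.5(4) = 179 and the supply price is 26 + 5(4) = 46.
DWL = (1/2)(gap between curves at 4) x (Q* - 4) = (1/2)(133)(17.7333) = 1179.2667.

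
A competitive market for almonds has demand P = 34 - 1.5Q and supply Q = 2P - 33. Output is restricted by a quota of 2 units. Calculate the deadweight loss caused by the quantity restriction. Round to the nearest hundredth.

Rewriting supply in inverse form: P = 16.5 + 0.5Q.
Unrestricted equilibrium: Q* = (34 - 16.5)/(1.5 + 0.5) = 8.75.
At Q = 2 the demand price is 34 - 1.5(2) = 31 and the supply price is 16.5 + 0.5(2) = 17.5.
Deadweight loss is the triangle between the curves from 2 to 8.75: (1/2)(31 - 17.5)(8.75 - 2) = 45.5625.

45.56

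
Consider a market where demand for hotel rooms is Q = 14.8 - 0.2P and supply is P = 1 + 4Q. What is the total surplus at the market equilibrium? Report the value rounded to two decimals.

296.06

Rewriting demand in inverse form: P = 74 - 5Q.
Set 74 - 5Q = 1 + 4Q, which gives 73 = 9Q, so Q* = 8.1111 and P* = 74 - 5(8.1111) = 33.4444.
Total surplus is the full triangle between the curves from 0 to Q*: (1/2)(8.1111)(74 - 1) = 296.0556.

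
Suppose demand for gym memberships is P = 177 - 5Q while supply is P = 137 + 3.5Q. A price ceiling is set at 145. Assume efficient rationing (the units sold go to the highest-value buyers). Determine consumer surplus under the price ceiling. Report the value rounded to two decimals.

Without the control, 177 - 5Q = 137 + 3.5Q so Q* = 4.7059 and P* = 153.4706.
At P = 145, sellers supply (145 - 137)/3.5 = 2.2857 while buyers want more, so the quantity traded is 2.2857 at price 145.
The demand price at Q = 2.2857 is 165.5714. CS is the trapezoid between demand and 145 over [0, 2.2857]: (1/2)[(177 - 145) + (165.5714 - 145)](2.2857) = 60.0816.

60.08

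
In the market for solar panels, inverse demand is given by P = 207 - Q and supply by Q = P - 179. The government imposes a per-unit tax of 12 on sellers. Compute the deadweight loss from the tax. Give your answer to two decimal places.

Rewriting supply in inverse form: P = 179 + Q.
Without the tax, 207 - Q = 179 + Q so Q* = 14 and P* = 193.
With the tax, sellers need 12 more per unit: 207 - Q = 179 + Q + 12, so Q_t = 8. Buyers pay P_b = 199; sellers receive P_s = P_b - 12 = 187.
Deadweight loss is the triangle between the curves from Q_t to Q*: (1/2)(14 - 8)(12) = 36.

36.00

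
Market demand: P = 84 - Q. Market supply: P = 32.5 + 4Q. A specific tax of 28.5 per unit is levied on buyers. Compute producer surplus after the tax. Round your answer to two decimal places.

Pre-tax equilibrium: 84 - Q = 32.5 + 4Q gives Q* = 10.3, P* = 73.7.
With the tax, buyers' net willingness to pay falls by 28.5: (84 - 28.5) - Q = 32.5 + 4Q, so Q_t = 4.6. Buyers pay P_b = 79.4; sellers receive P_s = P_b - 28.5 = 50.9.
Producer surplus is the triangle above supply below P_s: (1/2)(4.6)(50.9 - 32.5) = 42.32.

42.32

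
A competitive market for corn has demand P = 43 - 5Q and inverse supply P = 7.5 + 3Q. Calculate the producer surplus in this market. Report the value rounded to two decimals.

29.54

Setting demand equal to supply, 35.5 = 8Q, so Q* = 4.4375 and P* = 20.8125.
PS is the area between P* and the supply curve from 0 to Q*: (1/2)(4.4375)(13.3125) = 29.5371.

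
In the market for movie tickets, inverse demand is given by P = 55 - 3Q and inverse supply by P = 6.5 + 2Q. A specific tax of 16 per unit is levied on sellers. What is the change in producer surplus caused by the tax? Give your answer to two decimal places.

Pre-tax equilibrium: 55 - 3Q = 6.5 + 2Q gives Q* = 9.7, P* = 25.9.
With the tax, sellers need 16 more per unit: 55 - 3Q = 6.5 + 2Q + 16, so Q_t = 6.5. Buyers pay P_b = 35.5; sellers receive P_s = P_b - 16 = 19.5.
Producers lose the trapezoid between P_s and P* out to Q_t plus the triangle from Q_t to Q*: change in PS = 42.25 - 94.09 = -51.84.

-51.84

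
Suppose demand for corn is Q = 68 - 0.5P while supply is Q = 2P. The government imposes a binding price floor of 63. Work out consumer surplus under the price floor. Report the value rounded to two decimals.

Rewriting demand in inverse form: P = 136 - 2Q.
Rewriting supply in inverse form: P = 0.5Q.
Without the control, 136 - 2Q = 0.5Q so Q* = 54.4 and P* = 27.2.
At the floor price 63, quantity demanded is (136 - 63)/2 = 36.5; demand is the short side, so Q = 36.5 trades at P = 63.
CS is the triangle under demand above 63: (1/2)(36.5)(136 - 63) = 1332.25.

1332.25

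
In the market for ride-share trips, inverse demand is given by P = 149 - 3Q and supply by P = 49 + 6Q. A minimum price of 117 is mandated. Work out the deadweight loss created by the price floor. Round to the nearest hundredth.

0.89

Free-market equilibrium: 149 - 3Q = 49 + 6Q gives Q* = 11.1111, P* = 115.6667.
At the floor price 117, quantity demanded is (149 - 117)/3 = 10.6667; demand is the short side, so Q = 10.6667 trades at P = 117.
The lost-trades triangle has base Q* - 10.6667 = 0.4444 and height equal to the gap between the curves at Q = 10.6667, which is 117 - 113 = 4. DWL = (1/2)(0.4444)(4) = 0.8889.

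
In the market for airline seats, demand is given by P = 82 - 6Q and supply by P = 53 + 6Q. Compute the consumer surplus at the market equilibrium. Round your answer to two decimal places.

17.52

Setting demand equal to supply, 29 = 12Q, so Q* = 2.4167 and P* = 67.5.
Consumer surplus is the triangle under demand above P*: (1/2)(2.4167)(82 - 67.5) = (1/2)(2.4167)(14.5) = 17.5208.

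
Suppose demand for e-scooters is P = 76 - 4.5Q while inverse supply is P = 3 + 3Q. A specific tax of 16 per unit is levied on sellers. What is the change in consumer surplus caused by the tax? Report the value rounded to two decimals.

Without the tax, 76 - 4.5Q = 3 + 3Q so Q* = 9.7333 and P* = 32.2.
A tax on sellers shifts supply up by 16: 76 - 4.5Q = 3 + 3Q + 16, so Q_t = 7.6. Buyers pay P_b = 41.8; sellers receive P_s = P_b - 16 = 25.8.
CS falls from (1/2)(9.7333)(43.8) = 213.16 to (1/2)(7.6)(34.2) = 129.96, a change of -83.2.

-83.20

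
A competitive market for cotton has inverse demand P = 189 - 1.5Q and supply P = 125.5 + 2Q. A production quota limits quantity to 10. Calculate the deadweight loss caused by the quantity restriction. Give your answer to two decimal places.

Unrestricted equilibrium: Q* = (189 - 125.5)/(1.5 + 2) = 18.1429.
At Q = 10 the demand price is 189 - 1.5(10) = 174 and the supply price is 125.5 + 2(10) = 145.5.
Deadweight loss is the triangle between the curves from 10 to 18.1429: (1/2)(174 - 145.5)(18.1429 - 10) = 116.0357.

116.04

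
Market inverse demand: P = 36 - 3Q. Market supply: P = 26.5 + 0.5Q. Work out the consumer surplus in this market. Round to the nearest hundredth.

Set 36 - 3Q = 26.5 + 0.5Q, which gives 9.5 = 3.5Q, so Q* = 2.7143 and P* = 36 - 3(2.7143) = 27.8571.
Consumer surplus is the triangle under demand above P*: (1/2)(2.7143)(36 - 27.8571) = (1/2)(2.7143)(8.1429) = 11.051.

11.05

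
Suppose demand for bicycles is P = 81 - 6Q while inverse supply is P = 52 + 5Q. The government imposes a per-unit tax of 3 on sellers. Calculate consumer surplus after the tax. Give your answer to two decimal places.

16.76

Without the tax, 81 - 6Q = 52 + 5Q so Q* = 2.6364 and P* = 65.1818.
A tax on sellers shifts supply up by 3: 81 - 6Q = 52 + 5Q + 3, so Q_t = 2.3636. Buyers pay P_b = 66.8182; sellers receive P_s = P_b - 3 = 63.8182.
Consumer surplus is the triangle under demand above P_b: (1/2)(2.3636)(81 - 66.8182) = 16.7603.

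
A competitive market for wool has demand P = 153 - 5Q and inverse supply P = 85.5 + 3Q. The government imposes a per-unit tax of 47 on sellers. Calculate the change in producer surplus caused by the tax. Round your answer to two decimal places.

Pre-tax equilibrium: 153 - 5Q = 85.5 + 3Q gives Q* = 8.4375, P* = 110.8125.
A tax on sellers shifts supply up by 47: 153 - 5Q = 85.5 + 3Q + 47, so Q_t = 2.5625. Buyers pay P_b = 140.1875; sellers receive P_s = P_b - 47 = 93.1875.
Producers lose the trapezoid between P_s and P* out to Q_t plus the triangle from Q_t to Q*: change in PS = 9.8496 - 106.7871 = -96.9375.

-96.94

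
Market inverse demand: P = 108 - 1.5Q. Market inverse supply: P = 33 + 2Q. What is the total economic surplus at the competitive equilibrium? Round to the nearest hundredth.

803.57

Set 108 - 1.5Q = 33 + 2Q, which gives 75 = 3.5Q, so Q* = 21.4286 and P* = 108 - 1.5(21.4286) = 75.8571.
Total surplus is the full triangle between the curves from 0 to Q*: (1/2)(21.4286)(108 - 33) = 803.5714.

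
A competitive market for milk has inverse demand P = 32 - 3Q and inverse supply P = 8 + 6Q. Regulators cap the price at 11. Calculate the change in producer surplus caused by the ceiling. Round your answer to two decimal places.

Without the control, 32 - 3Q = 8 + 6Q so Q* = 2.6667 and P* = 24.
At the ceiling price 11, quantity supplied is (11 - 8)/6 = 0.5; supply is the short side, so Q = 0.5 trades at P = 11.
PS goes from (1/2)(2.6667)(16) = 21.3333 to 0.75 (computed as (11 - 8)(0.5) - (1/2)(6)(0.5)^2), a change of -20.5833.

-20.58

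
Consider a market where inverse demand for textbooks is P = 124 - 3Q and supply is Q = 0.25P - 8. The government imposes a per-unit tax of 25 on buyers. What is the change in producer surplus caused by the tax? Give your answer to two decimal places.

-162.24

Rewriting supply in inverse form: P = 32 + 4Q.
Pre-tax equilibrium: 124 - 3Q = 32 + 4Q gives Q* = 13.1429, P* = 84.5714.
A tax on buyers shifts demand down by 25: (124 - 25) - 3Q = 32 + 4Q, so Q_t = 9.5714. Buyers pay P_b = 95.2857; sellers receive P_s = P_b - 25 = 70.2857.
Producers lose the trapezoid between P_s and P* out to Q_t plus the triangle from Q_t to Q*: change in PS = 183.2245 - 345.4694 = -162.2449.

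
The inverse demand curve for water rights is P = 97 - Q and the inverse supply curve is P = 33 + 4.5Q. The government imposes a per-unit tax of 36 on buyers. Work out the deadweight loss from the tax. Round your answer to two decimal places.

117.82

Pre-tax equilibrium: 97 - Q = 33 + 4.5Q gives Q* = 11.6364, P* = 85.3636.
With the tax, buyers' net willingness to pay falls by 36: (97 - 36) - Q = 33 + 4.5Q, so Q_t = 5.0909. Buyers pay P_b = 91.9091; sellers receive P_s = P_b - 36 = 55.9091.
Deadweight loss is the triangle between the curves from Q_t to Q*: (1/2)(11.6364 - 5.0909)(36) = 117.8182.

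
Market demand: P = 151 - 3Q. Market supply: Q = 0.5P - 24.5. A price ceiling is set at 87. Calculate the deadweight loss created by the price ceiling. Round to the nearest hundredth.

4.90

Rewriting supply in inverse form: P = 49 + 2Q.
Free-market equilibrium: 151 - 3Q = 49 + 2Q gives Q* = 20.4, P* = 89.8.
At the ceiling price 87, quantity supplied is (87 - 49)/2 = 19; supply is the short side, so Q = 19 trades at P = 87.
The lost-trades triangle has base Q* - 19 = 1.4 and height equal to the gap between the curves at Q = 19, which is 94 - 87 = 7. DWL = (1/2)(1.4)(7) = 4.9.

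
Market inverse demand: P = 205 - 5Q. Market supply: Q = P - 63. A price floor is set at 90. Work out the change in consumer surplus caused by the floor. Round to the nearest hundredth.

Rewriting supply in inverse form: P = 63 + Q.
Free-market equilibrium: 205 - 5Q = 63 + Q gives Q* = 23.6667, P* = 86.6667.
At the floor price 90, quantity demanded is (205 - 90)/5 = 23; demand is the short side, so Q = 23 trades at P = 90.
CS goes from (1/2)(23.6667)(118.3333) = 1400.2778 to 1322.5 (computed as (205 - 90)(23) - (1/2)(5)(23)^2), a change of -77.7778.

-77.78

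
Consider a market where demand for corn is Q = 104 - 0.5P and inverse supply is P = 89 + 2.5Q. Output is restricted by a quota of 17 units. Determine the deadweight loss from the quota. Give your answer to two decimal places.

200.69

Rewriting demand in inverse form: P = 208 - 2Q.
Unrestricted equilibrium: Q* = (208 - 89)/(2 + 2.5) = 26.4444.
At Q = 17 the demand price is 208 - 2(17) = 174 and the supply price is 89 + 2.5(17) = 131.5.
DWL = (1/2)(gap between curves at 17) x (Q* - 17) = (1/2)(42.5)(9.4444) = 200.6944.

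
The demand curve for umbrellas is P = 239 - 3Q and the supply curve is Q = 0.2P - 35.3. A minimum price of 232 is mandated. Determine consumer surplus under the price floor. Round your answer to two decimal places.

Rewriting supply in inverse form: P = 176.5 + 5Q.
Without the control, 239 - 3Q = 176.5 + 5Q so Q* = 7.8125 and P* = 215.5625.
At the floor price 232, quantity demanded is (239 - 232)/3 = 2.3333; demand is the short side, so Q = 2.3333 trades at P = 232.
CS is the triangle under demand above 232: (1/2)(2.3333)(239 - 232) = 8.1667.

8.17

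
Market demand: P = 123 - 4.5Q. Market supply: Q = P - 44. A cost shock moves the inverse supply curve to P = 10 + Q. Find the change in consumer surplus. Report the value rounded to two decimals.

Rewriting supply in inverse form: P = 44 + Q.
Initial equilibrium: Q_0 = 14.3636, P_0 = 58.3636; CS_0 = (1/2)(14.3636)(64.6364) = 464.2066, PS_0 = (1/2)(14.3636)(14.3636) = 103.157.
New equilibrium: 123 - 4.5Q = 10 + Q gives Q_1 = 20.5455, P_1 = 30.5455; CS_1 = 949.7603, PS_1 = 211.0579.
Change in consumer surplus = 949.7603 - 464.2066 = 485.5537.

485.55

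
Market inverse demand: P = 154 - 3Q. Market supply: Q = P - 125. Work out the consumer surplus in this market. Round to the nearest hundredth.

Rewriting supply in inverse form: P = 125 + Q.
Equilibrium: 154 - 3Q = 125 + Q, so Q* = 7.25 and P* = 132.25.
The demand choke price is 154, so CS = (1/2)(Q*)(154 - P*) = (1/2)(7.25)(21.75) = 78.8438.

78.84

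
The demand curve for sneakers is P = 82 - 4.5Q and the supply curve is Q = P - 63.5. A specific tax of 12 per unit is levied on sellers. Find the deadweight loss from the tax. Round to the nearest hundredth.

Rewriting supply in inverse form: P = 63.5 + Q.
Without the tax, 82 - 4.5Q = 63.5 + Q so Q* = 3.3636 and P* = 66.8636.
With the tax, sellers need 12 more per unit: 82 - 4.5Q = 63.5 + Q + 12, so Q_t = 1.1818. Buyers pay P_b = 76.6818; sellers receive P_s = P_b - 12 = 64.6818.
Deadweight loss is the triangle between the curves from Q_t to Q*: (1/2)(3.3636 - 1.1818)(12) = 13.0909.

13.09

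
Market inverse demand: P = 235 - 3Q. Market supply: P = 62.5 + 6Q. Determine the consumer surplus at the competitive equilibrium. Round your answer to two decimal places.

551.04

Set 235 - 3Q = 62.5 + 6Q, which gives 172.5 = 9Q, so Q* = 19.1667 and P* = 235 - 3(19.1667) = 177.5.
CS is the area between the demand curve and P* from 0 to Q*: (1/2)(19.1667)(57.5) = 551.0417.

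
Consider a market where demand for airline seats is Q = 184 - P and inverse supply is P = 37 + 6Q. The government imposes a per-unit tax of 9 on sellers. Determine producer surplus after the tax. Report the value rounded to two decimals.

1165.96

Rewriting demand in inverse form: P = 184 - Q.
Pre-tax equilibrium: 184 - Q = 37 + 6Q gives Q* = 21, P* = 163.
With the tax, sellers need 9 more per unit: 184 - Q = 37 + 6Q + 9, so Q_t = 19.7143. Buyers pay P_b = 164.2857; sellers receive P_s = P_b - 9 = 155.2857.
PS = (1/2)(Q_t)(P_s - 37) = (1/2)(19.7143)(118.2857) = 1165.9592.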